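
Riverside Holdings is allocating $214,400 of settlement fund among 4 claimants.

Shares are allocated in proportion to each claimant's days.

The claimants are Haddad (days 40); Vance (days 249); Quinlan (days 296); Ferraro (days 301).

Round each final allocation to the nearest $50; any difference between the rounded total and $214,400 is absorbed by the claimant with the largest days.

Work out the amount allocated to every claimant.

Haddad: $9,700 | Vance: $60,250 | Quinlan: $71,650 | Ferraro: $72,800

Combined days = 886.
Pro-rata amounts: Haddad 40/886 × $214,400 = 9,679.46; Vance 249/886 × $214,400 = 60,254.63; Quinlan 296/886 × $214,400 = 71,627.99; Ferraro 301/886 × $214,400 = 72,837.92.
Rounded to nearest $50: Haddad $9,700; Vance $60,250; Quinlan $71,650; Ferraro $72,850. Sum = $214,450.
Difference $214,400 − $214,450 = −$50 applied to largest days (Ferraro): Ferraro becomes $72,800.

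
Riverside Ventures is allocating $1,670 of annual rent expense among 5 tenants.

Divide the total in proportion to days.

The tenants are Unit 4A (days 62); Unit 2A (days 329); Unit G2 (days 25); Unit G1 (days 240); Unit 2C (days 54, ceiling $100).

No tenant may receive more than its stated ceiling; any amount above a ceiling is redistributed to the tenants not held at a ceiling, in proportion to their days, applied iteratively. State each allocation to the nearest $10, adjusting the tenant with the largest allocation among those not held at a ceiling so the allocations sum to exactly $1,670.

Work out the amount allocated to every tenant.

Unit 4A: $150 | Unit 2A: $790 | Unit G2: $60 | Unit G1: $570 | Unit 2C: $100

Total days = 710.
Unconstrained shares: Unit 4A 145.83; Unit 2A 773.85; Unit G2 58.80; Unit G1 564.51; Unit 2C 127.01.
Capped: Unit 2C ($100); balance $1,570 reallocated over remaining days 656.
Remaining shares: Unit 4A 148.38 → $150; Unit 2A 787.39 → $790; Unit G2 59.83 → $60; Unit G1 574.39 → $570.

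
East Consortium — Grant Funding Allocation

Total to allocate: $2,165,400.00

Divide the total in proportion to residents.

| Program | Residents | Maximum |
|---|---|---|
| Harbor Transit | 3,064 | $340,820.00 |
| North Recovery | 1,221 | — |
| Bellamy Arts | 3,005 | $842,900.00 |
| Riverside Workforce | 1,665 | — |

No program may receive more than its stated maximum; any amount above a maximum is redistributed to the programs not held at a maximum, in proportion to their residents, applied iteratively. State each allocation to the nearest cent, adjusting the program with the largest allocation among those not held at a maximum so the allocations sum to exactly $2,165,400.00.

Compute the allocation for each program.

Sum of residents: 8,955.
Proportional shares (ignoring caps): Harbor Transit 740,902.9146; North Recovery 295,248.8442; Bellamy Arts 726,636.1809; Riverside Workforce 402,612.0603.
Capped: Harbor Transit ($340,820.00); residual $1,824,580.00 reallocated over remaining residents 5,891.
Capped: Bellamy Arts ($842,900.00); residual $981,680.00 reallocated over remaining residents 2,886.
Shares after redistribution: North Recovery 415,326.1538 → $415,326.15; Riverside Workforce 566,353.8462 → $566,353.85.

Harbor Transit: $340,820.00 | North Recovery: $415,326.15 | Bellamy Arts: $842,900.00 | Riverside Workforce: $566,353.85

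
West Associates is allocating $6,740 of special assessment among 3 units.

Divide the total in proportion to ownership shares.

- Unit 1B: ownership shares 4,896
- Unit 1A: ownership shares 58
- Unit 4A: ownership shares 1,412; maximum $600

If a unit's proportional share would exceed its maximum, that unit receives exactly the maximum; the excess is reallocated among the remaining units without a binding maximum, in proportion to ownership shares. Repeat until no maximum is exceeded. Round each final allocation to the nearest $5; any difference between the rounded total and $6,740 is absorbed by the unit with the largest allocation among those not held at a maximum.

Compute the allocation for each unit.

Ownership shares total: 6,366.
Unconstrained shares: Unit 1B 5,183.64; Unit 1A 61.41; Unit 4A 1,494.95.
Capped: Unit 4A ($600); residual $6,140 reallocated over remaining ownership shares 4,954.
Shares after redistribution: Unit 1B 6,068.11 → $6,070; Unit 1A 71.89 → $70.

Unit 1B: $6,070 | Unit 1A: $70 | Unit 4A: $600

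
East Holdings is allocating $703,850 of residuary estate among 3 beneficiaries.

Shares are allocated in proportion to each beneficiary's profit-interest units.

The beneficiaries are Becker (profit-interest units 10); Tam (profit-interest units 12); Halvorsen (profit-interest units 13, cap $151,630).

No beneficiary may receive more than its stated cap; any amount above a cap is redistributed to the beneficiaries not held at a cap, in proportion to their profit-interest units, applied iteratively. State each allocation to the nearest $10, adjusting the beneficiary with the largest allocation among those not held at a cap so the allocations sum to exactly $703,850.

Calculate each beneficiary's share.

Sum of profit-interest units: 35.
Proportional shares (ignoring caps): Becker 201,100.00; Tam 241,320.00; Halvorsen 261,430.00.
Cap binds for Halvorsen ($151,630); residual $552,220 reallocated over remaining profit-interest units 22.
Redistributed shares: Becker 251,009.09 → $251,010; Tam 301,210.91 → $301,210.

Becker: $251,010; Tam: $301,210; Halvorsen: $151,630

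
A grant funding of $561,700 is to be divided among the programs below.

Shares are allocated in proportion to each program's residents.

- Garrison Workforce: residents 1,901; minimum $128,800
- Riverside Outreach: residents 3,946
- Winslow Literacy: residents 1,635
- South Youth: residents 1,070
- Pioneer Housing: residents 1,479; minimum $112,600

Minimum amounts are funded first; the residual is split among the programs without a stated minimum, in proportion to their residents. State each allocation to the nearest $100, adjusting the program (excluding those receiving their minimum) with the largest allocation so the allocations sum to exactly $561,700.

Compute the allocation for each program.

Garrison Workforce: $128,800; Riverside Outreach: $190,100; Winslow Literacy: $78,700; South Youth: $51,500; Pioneer Housing: $112,600

Guaranteed amounts: Garrison Workforce $128,800; Pioneer Housing $112,600. Residual $320,300.
Residual split over remaining residents 6,651: Riverside Outreach 190,032.15 → $190,000; Winslow Literacy 78,738.61 → $78,700; South Youth 51,529.24 → $51,500.
Rounding difference +$100 applied to Riverside Outreach → $190,100.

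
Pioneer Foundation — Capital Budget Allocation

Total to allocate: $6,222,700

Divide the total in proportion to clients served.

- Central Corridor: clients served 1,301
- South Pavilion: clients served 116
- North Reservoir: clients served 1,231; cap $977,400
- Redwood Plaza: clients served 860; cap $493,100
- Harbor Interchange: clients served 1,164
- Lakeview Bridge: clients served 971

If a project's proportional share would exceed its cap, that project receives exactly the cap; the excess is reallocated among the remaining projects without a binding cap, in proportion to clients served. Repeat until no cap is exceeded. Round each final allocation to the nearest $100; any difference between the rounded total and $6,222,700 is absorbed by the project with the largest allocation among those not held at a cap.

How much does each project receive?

Sum of clients served: 5,643.
Unconstrained shares: Central Corridor 1,434,650.49; South Pavilion 127,916.57; North Reservoir 1,357,459.45; Redwood Plaza 948,346.98; Harbor Interchange 1,283,576.61; Lakeview Bridge 1,070,749.90.
Capped: North Reservoir ($977,400), Redwood Plaza ($493,100); balance $4,752,200 reallocated over remaining clients served 3,552.
Remaining shares: Central Corridor 1,740,600.28 → $1,740,600; South Pavilion 155,195.72 → $155,200; Harbor Interchange 1,557,308.78 → $1,557,300; Lakeview Bridge 1,299,095.21 → $1,299,100.

Central Corridor: $1,740,600 · South Pavilion: $155,200 · North Reservoir: $977,400 · Redwood Plaza: $493,100 · Harbor Interchange: $1,557,300 · Lakeview Bridge: $1,299,100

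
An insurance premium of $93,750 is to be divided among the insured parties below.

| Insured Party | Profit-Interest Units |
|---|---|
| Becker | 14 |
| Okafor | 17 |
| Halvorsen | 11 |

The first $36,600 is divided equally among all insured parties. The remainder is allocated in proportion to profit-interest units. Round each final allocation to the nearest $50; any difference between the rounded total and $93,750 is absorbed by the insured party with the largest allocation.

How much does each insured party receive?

First tranche $36,600 split equally: $12,200 each.
Remainder $57,150 by profit-interest units (total 42): Becker 19,050.00 → $19,050; Okafor 23,132.14 → $23,150; Halvorsen 14,967.86 → $14,950.
Totals: Becker $12,200 + $19,050 = $31,250; Okafor $12,200 + $23,150 = $35,350; Halvorsen $12,200 + $14,950 = $27,150.

Becker: $31,250 | Okafor: $35,350 | Halvorsen: $27,150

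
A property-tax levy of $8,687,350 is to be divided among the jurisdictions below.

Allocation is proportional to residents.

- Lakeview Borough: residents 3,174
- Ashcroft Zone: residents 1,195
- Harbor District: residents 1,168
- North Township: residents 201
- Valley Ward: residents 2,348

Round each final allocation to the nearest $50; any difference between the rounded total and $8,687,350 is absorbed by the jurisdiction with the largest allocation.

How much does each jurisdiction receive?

Lakeview Borough: $3,410,100 | Ashcroft Zone: $1,283,850 | Harbor District: $1,254,850 | North Township: $215,950 | Valley Ward: $2,522,600

Combined residents = 8,086.
Unrounded shares: Lakeview Borough 3,174/8,086 × $8,687,350 = 3,410,048.10; Ashcroft Zone 1,195/8,086 × $8,687,350 = 1,283,871.29; Harbor District 1,168/8,086 × $8,687,350 = 1,254,863.32; North Township 201/8,086 × $8,687,350 = 215,948.23; Valley Ward 2,348/8,086 × $8,687,350 = 2,522,619.07.
After rounding ($50): Lakeview Borough $3,410,050; Ashcroft Zone $1,283,850; Harbor District $1,254,850; North Township $215,950; Valley Ward $2,522,600. Sum = $8,687,300.
Difference $8,687,350 − $8,687,300 = +$50 applied to largest allocation (Lakeview Borough): Lakeview Borough becomes $3,410,100.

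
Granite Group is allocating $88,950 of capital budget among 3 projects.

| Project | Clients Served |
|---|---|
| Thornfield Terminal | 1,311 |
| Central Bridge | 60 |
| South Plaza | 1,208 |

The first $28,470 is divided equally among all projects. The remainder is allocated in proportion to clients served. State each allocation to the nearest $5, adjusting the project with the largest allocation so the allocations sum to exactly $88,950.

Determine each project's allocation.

Thornfield Terminal: $40,235; Central Bridge: $10,895; South Plaza: $37,820

Equal tier: $28,470 ÷ 3 = $9,490 apiece.
Remainder $60,480 by clients served (total 2,579): Thornfield Terminal 30,744.20 → $30,745; Central Bridge 1,407.06 → $1,405; South Plaza 28,328.75 → $28,330.
Totals: Thornfield Terminal $9,490 + $30,745 = $40,235; Central Bridge $9,490 + $1,405 = $10,895; South Plaza $9,490 + $28,330 = $37,820.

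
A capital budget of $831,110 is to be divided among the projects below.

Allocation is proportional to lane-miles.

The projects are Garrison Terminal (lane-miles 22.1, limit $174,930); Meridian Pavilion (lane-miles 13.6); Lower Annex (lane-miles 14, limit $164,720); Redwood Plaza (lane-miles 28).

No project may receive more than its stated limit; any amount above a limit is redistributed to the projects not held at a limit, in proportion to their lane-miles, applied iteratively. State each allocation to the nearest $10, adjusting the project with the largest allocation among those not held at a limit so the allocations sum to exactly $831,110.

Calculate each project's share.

Combined lane-miles = 77.7.
Unconstrained shares: Garrison Terminal 236,390.36; Meridian Pavilion 145,470.99; Lower Annex 149,749.55; Redwood Plaza 299,499.10.
Cap binds for Garrison Terminal ($174,930); balance $656,180 reallocated over remaining lane-miles 55.6.
Cap binds for Lower Annex ($164,720); balance $491,460 reallocated over remaining lane-miles 41.6.
Remaining shares: Meridian Pavilion 160,669.62 → $160,670; Redwood Plaza 330,790.38 → $330,790.

Garrison Terminal: $174,930; Meridian Pavilion: $160,670; Lower Annex: $164,720; Redwood Plaza: $330,790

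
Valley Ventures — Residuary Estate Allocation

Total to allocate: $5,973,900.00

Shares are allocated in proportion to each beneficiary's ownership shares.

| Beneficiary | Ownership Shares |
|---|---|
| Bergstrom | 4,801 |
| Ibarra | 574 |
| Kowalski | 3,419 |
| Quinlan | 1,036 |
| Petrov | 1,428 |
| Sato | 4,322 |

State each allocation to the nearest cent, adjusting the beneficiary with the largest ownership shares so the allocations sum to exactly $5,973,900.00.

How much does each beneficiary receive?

Bergstrom: $1,840,866.11; Ibarra: $220,091.05; Kowalski: $1,310,960.47; Quinlan: $397,237.51; Petrov: $547,543.59; Sato: $1,657,201.27

Total ownership shares = 4,801 + 574 + 3,419 + 1,036 + 1,428 + 4,322 = 15,580.
Raw shares: Bergstrom 1,840,866.1040; Ibarra 220,091.0526; Kowalski 1,310,960.4685; Quinlan 397,237.5096; Petrov 547,543.5944; Sato 1,657,201.2709.
After rounding (cent): Bergstrom $1,840,866.10; Ibarra $220,091.05; Kowalski $1,310,960.47; Quinlan $397,237.51; Petrov $547,543.59; Sato $1,657,201.27. Sum = $5,973,899.99.
Difference $5,973,900.00 − $5,973,899.99 = +$0.01 applied to largest ownership shares (Bergstrom): Bergstrom becomes $1,840,866.11.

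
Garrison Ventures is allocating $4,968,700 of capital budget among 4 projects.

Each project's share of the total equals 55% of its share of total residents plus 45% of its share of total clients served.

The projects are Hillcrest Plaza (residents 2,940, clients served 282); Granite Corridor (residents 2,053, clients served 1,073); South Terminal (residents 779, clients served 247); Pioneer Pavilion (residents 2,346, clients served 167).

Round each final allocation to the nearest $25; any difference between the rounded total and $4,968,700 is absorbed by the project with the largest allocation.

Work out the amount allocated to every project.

Residents total 8,118; clients served total 1,769.
Combined weights (55% residents + 45% clients served): Hillcrest Plaza 0.2709; Granite Corridor 0.4120; South Terminal 0.1156; Pioneer Pavilion 0.2014.
Raw shares: Hillcrest Plaza 1,346,132.31; Granite Corridor 2,047,317.86; South Terminal 574,430.84; Pioneer Pavilion 1,000,818.99.
After rounding ($25): Hillcrest Plaza $1,346,125; Granite Corridor $2,047,325; South Terminal $574,425; Pioneer Pavilion $1,000,825. Sum = $4,968,700.
Sum already equals the total — no adjustment.

Hillcrest Plaza: $1,346,125; Granite Corridor: $2,047,325; South Terminal: $574,425; Pioneer Pavilion: $1,000,825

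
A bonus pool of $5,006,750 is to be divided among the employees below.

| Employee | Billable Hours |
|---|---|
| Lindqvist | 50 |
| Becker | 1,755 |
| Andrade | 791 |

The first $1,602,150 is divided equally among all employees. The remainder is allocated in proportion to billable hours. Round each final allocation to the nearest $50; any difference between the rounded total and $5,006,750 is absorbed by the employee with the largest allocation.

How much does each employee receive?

Lindqvist: $599,600 · Becker: $2,835,700 · Andrade: $1,571,450

Equal tier: $1,602,150 ÷ 3 = $534,050 apiece.
Remainder $3,404,600 by billable hours (total 2,596): Lindqvist 65,573.96 → $65,550; Becker 2,301,645.99 → $2,301,650; Andrade 1,037,380.05 → $1,037,400.
Totals: Lindqvist $534,050 + $65,550 = $599,600; Becker $534,050 + $2,301,650 = $2,835,700; Andrade $534,050 + $1,037,400 = $1,571,450.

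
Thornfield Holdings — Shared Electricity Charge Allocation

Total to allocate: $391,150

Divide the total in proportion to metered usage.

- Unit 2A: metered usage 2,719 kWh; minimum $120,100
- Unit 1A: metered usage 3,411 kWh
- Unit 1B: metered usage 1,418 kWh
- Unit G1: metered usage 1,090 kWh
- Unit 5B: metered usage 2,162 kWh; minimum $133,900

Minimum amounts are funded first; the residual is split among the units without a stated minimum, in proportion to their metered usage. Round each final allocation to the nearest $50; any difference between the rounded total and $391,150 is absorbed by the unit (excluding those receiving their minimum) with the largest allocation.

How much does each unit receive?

Unit 2A: $120,100 | Unit 1A: $79,050 | Unit 1B: $32,850 | Unit G1: $25,250 | Unit 5B: $133,900

Minimums first: Unit 2A $120,100; Unit 5B $133,900. Balance $137,150.
Balance split over remaining metered usage 5,919: Unit 1A 79,036.77 → $79,050; Unit 1B 32,856.68 → $32,850; Unit G1 25,256.55 → $25,250.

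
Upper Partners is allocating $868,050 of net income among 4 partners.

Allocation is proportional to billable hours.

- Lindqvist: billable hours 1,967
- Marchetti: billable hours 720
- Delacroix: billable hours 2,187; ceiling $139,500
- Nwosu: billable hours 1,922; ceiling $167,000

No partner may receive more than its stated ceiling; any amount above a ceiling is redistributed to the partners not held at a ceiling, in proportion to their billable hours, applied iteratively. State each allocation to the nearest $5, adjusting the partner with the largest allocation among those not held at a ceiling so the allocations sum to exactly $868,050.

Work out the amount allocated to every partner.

Total billable hours = 6,796.
Pro-rata shares before constraints: Lindqvist 251,244.02; Marchetti 91,965.27; Delacroix 279,344.52; Nwosu 245,496.19.
Cap binds for Delacroix ($139,500), Nwosu ($167,000); remaining pool $561,550 reallocated over remaining billable hours 2,687.
Shares after redistribution: Lindqvist 411,078.84 → $411,080; Marchetti 150,471.16 → $150,470.

Lindqvist: $411,080 | Marchetti: $150,470 | Delacroix: $139,500 | Nwosu: $167,000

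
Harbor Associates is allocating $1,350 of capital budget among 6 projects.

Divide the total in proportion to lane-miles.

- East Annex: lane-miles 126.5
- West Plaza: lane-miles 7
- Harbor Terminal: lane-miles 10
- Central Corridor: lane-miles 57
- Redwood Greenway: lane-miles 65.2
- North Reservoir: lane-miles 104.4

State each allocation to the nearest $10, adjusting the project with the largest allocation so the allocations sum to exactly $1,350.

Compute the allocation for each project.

Total lane-miles = 370.1.
Raw shares: East Annex 126.5/370.1 × $1,350 = 461.43; West Plaza 7/370.1 × $1,350 = 25.53; Harbor Terminal 10/370.1 × $1,350 = 36.48; Central Corridor 57/370.1 × $1,350 = 207.92; Redwood Greenway 65.2/370.1 × $1,350 = 237.83; North Reservoir 104.4/370.1 × $1,350 = 380.82.
After rounding ($10): East Annex $460; West Plaza $30; Harbor Terminal $40; Central Corridor $210; Redwood Greenway $240; North Reservoir $380. Sum = $1,360.
Difference $1,350 − $1,360 = −$10 applied to largest allocation (East Annex): East Annex becomes $450.

East Annex: $450 | West Plaza: $30 | Harbor Terminal: $40 | Central Corridor: $210 | Redwood Greenway: $240 | North Reservoir: $380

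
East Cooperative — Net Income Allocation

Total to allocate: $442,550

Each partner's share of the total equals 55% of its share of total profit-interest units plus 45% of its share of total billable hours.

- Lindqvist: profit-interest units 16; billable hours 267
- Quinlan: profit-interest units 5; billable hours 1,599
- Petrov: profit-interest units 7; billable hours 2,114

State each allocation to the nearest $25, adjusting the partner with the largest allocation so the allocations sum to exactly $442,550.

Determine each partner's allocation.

Totals — profit-interest units 28, billable hours 3,980.
Blended shares (55% profit-interest units + 45% billable hours): Lindqvist 0.3445; Quinlan 0.2790; Petrov 0.3765.
Raw shares: Lindqvist 152,447.04; Quinlan 123,473.99; Petrov 166,628.97.
Rounded to nearest $25: Lindqvist $152,450; Quinlan $123,475; Petrov $166,625. Sum = $442,550.
Rounded total matches; no reconciliation needed.

Lindqvist: $152,450; Quinlan: $123,475; Petrov: $166,625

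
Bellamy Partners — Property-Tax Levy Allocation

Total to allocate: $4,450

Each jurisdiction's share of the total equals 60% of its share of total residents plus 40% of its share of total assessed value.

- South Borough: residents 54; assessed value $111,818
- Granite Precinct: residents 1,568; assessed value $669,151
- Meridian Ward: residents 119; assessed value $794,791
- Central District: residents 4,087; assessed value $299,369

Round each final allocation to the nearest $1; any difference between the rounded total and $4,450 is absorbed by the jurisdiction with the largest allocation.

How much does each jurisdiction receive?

Totals — residents 5,828, assessed value 1,875,129.
Combined weights (60% residents + 40% assessed value): South Borough 0.0294; Granite Precinct 0.3042; Meridian Ward 0.1818; Central District 0.4846.
Proportional shares: South Borough 130.88; Granite Precinct 1,353.56; Meridian Ward 808.99; Central District 2,156.57.
At nearest $1: South Borough $131; Granite Precinct $1,354; Meridian Ward $809; Central District $2,157. Sum = $4,451.
Difference $4,450 − $4,451 = −$1 applied to largest allocation (Central District): Central District becomes $2,156.

South Borough: $131; Granite Precinct: $1,354; Meridian Ward: $809; Central District: $2,156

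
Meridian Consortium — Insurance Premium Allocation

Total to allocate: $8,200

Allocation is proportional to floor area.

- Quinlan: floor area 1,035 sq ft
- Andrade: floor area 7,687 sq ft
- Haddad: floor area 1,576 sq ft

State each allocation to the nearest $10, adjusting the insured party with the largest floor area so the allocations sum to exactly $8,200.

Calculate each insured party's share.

Total floor area = 10,298.
Proportional shares: Quinlan 1,035/10,298 × $8,200 = 824.14; Andrade 7,687/10,298 × $8,200 = 6,120.94; Haddad 1,576/10,298 × $8,200 = 1,254.92.
Rounded to nearest $10: Quinlan $820; Andrade $6,120; Haddad $1,250. Sum = $8,190.
Difference $8,200 − $8,190 = +$10 applied to largest floor area (Andrade): Andrade becomes $6,130.

Quinlan: $820 · Andrade: $6,130 · Haddad: $1,250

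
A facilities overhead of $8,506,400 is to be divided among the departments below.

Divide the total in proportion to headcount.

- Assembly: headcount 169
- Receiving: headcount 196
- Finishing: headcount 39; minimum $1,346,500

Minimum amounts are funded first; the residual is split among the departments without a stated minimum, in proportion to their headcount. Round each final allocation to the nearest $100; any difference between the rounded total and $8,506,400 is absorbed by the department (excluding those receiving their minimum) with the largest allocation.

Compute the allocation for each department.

Minimums first: Finishing $1,346,500. Remaining pool $7,159,900.
Remaining pool split over remaining headcount 365: Assembly 3,315,131.78 → $3,315,100; Receiving 3,844,768.22 → $3,844,800.

Assembly: $3,315,100 | Receiving: $3,844,800 | Finishing: $1,346,500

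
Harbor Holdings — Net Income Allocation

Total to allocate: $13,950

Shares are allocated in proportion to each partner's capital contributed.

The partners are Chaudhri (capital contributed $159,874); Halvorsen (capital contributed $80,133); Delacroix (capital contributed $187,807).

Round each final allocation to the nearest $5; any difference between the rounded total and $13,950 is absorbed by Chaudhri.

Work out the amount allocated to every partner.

Chaudhri: $5,210 | Halvorsen: $2,615 | Delacroix: $6,125

Total capital contributed = 427,814.
Proportional shares: Chaudhri 159,874/427,814 × $13,950 = 5,213.11; Halvorsen 80,133/427,814 × $13,950 = 2,612.95; Delacroix 187,807/427,814 × $13,950 = 6,123.94.
Rounded to nearest $5: Chaudhri $5,215; Halvorsen $2,615; Delacroix $6,125. Sum = $13,955.
Difference $13,950 − $13,955 = −$5 applied to Chaudhri: Chaudhri becomes $5,210.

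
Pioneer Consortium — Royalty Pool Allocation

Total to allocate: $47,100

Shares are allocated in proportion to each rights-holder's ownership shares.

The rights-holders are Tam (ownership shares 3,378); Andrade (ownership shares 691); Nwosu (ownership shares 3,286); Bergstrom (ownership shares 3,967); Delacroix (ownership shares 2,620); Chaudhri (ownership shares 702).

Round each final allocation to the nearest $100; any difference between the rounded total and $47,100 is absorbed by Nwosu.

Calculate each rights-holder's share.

Total ownership shares = 14,644.
Raw shares: Tam 3,378/14,644 × $47,100 = 10,864.78; Andrade 691/14,644 × $47,100 = 2,222.49; Nwosu 3,286/14,644 × $47,100 = 10,568.87; Bergstrom 3,967/14,644 × $47,100 = 12,759.20; Delacroix 2,620/14,644 × $47,100 = 8,426.80; Chaudhri 702/14,644 × $47,100 = 2,257.87.
After rounding ($100): Tam $10,900; Andrade $2,200; Nwosu $10,600; Bergstrom $12,800; Delacroix $8,400; Chaudhri $2,300. Sum = $47,200.
Difference $47,100 − $47,200 = −$100 applied to Nwosu: Nwosu becomes $10,500.

Tam: $10,900 | Andrade: $2,200 | Nwosu: $10,500 | Bergstrom: $12,800 | Delacroix: $8,400 | Chaudhri: $2,300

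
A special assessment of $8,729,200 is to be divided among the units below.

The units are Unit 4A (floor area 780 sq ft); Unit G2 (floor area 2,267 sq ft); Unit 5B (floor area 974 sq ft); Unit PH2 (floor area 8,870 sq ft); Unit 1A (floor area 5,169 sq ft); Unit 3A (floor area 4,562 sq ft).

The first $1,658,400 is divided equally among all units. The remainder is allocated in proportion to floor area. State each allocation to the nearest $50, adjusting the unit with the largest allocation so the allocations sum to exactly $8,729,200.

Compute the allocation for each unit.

Unit 4A: $520,200 | Unit G2: $985,000 | Unit 5B: $580,850 | Unit PH2: $3,048,800 | Unit 1A: $1,892,050 | Unit 3A: $1,702,300

$1,658,400 shared equally gives $276,400 per unit.
Remainder $7,070,800 by floor area (total 22,622): Unit 4A 243,799.13 → $243,800; Unit G2 708,580.30 → $708,600; Unit 5B 304,436.35 → $304,450; Unit PH2 2,772,433.74 → $2,772,450; Unit 1A 1,615,638.10 → $1,615,650; Unit 3A 1,425,912.37 → $1,425,900.
Rounding difference −$50 on remainder applied to Unit PH2.
Totals: Unit 4A $276,400 + $243,800 = $520,200; Unit G2 $276,400 + $708,600 = $985,000; Unit 5B $276,400 + $304,450 = $580,850; Unit PH2 $276,400 + $2,772,400 = $3,048,800; Unit 1A $276,400 + $1,615,650 = $1,892,050; Unit 3A $276,400 + $1,425,900 = $1,702,300.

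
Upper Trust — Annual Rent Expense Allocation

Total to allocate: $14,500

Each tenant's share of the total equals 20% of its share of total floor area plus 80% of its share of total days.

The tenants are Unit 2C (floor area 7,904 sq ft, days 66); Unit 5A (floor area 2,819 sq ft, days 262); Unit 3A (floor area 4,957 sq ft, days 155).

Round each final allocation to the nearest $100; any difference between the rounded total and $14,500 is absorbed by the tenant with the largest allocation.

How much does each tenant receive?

Unit 2C: $3,000 | Unit 5A: $6,900 | Unit 3A: $4,600

Totals — floor area 15,680, days 483.
Composite weights (20% floor area + 80% days): Unit 2C 0.2101; Unit 5A 0.4699; Unit 3A 0.3200.
Proportional shares: Unit 2C 3,046.93; Unit 5A 6,813.71; Unit 3A 4,639.36.
Rounded to nearest $100: Unit 2C $3,000; Unit 5A $6,800; Unit 3A $4,600. Sum = $14,400.
Difference $14,500 − $14,400 = +$100 applied to largest allocation (Unit 5A): Unit 5A becomes $6,900.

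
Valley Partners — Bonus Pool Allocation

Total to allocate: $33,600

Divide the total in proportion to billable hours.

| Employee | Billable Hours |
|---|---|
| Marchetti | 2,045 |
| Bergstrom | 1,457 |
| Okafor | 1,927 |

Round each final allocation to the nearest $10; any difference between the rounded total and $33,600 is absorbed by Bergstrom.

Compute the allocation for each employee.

Combined billable hours = 5,429.
Pro-rata amounts: Marchetti 2,045/5,429 × $33,600 = 12,656.47; Bergstrom 1,457/5,429 × $33,600 = 9,017.35; Okafor 1,927/5,429 × $33,600 = 11,926.17.
After rounding ($10): Marchetti $12,660; Bergstrom $9,020; Okafor $11,930. Sum = $33,610.
Difference $33,600 − $33,610 = −$10 applied to Bergstrom: Bergstrom becomes $9,010.

Marchetti: $12,660; Bergstrom: $9,010; Okafor: $11,930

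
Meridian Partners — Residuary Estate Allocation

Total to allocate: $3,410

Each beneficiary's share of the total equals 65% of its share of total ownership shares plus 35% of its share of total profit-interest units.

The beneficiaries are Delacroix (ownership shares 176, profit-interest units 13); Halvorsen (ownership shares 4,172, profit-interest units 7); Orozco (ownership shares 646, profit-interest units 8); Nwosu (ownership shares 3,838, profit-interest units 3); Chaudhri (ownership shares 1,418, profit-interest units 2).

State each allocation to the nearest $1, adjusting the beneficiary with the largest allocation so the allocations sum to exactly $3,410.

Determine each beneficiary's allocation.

Delacroix: $508; Halvorsen: $1,156; Orozco: $429; Nwosu: $938; Chaudhri: $379

Ownership shares total 10,250; profit-interest units total 33.
Blended shares (65% ownership shares + 35% profit-interest units): Delacroix 0.1490; Halvorsen 0.3388; Orozco 0.1258; Nwosu 0.2752; Chaudhri 0.1111.
Pro-rata amounts: Delacroix 508.23; Halvorsen 1,155.34; Orozco 429.03; Nwosu 938.44; Chaudhri 378.97.
Rounded to nearest $1: Delacroix $508; Halvorsen $1,155; Orozco $429; Nwosu $938; Chaudhri $379. Sum = $3,409.
Difference $3,410 − $3,409 = +$1 applied to largest allocation (Halvorsen): Halvorsen becomes $1,156.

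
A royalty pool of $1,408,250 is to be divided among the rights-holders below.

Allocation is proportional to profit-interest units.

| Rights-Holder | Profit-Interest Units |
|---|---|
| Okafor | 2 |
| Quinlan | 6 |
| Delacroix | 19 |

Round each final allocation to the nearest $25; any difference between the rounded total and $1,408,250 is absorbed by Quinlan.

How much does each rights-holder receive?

Okafor: $104,325 | Quinlan: $312,925 | Delacroix: $991,000

Sum of profit-interest units: 27.
Pro-rata amounts: Okafor 2/27 × $1,408,250 = 104,314.81; Quinlan 6/27 × $1,408,250 = 312,944.44; Delacroix 19/27 × $1,408,250 = 990,990.74.
At nearest $25: Okafor $104,325; Quinlan $312,950; Delacroix $991,000. Sum = $1,408,275.
Difference $1,408,250 − $1,408,275 = −$25 applied to Quinlan: Quinlan becomes $312,925.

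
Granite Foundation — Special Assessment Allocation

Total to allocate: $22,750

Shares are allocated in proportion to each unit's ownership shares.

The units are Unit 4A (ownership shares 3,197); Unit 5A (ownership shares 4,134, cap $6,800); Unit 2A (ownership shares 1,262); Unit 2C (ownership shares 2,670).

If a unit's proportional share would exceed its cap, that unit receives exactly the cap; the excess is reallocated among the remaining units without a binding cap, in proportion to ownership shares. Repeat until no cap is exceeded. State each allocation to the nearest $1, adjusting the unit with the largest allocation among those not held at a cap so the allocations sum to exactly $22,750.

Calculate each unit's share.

Sum of ownership shares: 11,263.
Pro-rata shares before constraints: Unit 4A 6,457.58; Unit 5A 8,350.22; Unit 2A 2,549.10; Unit 2C 5,393.10.
Held at cap: Unit 5A ($6,800); balance $15,950 reallocated over remaining ownership shares 7,129.
Redistributed shares: Unit 4A 7,152.78 → $7,153; Unit 2A 2,823.52 → $2,824; Unit 2C 5,973.70 → $5,974.
Rounding difference −$1 applied to Unit 4A → $7,152.

Unit 4A: $7,152 | Unit 5A: $6,800 | Unit 2A: $2,824 | Unit 2C: $5,974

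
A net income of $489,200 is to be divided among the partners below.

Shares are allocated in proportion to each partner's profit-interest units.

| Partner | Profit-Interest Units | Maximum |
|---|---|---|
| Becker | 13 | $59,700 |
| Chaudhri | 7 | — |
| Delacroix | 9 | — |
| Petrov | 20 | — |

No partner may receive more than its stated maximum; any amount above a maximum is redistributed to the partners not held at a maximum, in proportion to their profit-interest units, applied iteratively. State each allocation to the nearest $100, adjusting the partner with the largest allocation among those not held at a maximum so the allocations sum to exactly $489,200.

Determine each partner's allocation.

Becker: $59,700 · Chaudhri: $83,500 · Delacroix: $107,400 · Petrov: $238,600

Combined profit-interest units = 49.
Proportional shares (ignoring caps): Becker 129,787.76; Chaudhri 69,885.71; Delacroix 89,853.06; Petrov 199,673.47.
Capped: Becker ($59,700); remaining pool $429,500 reallocated over remaining profit-interest units 36.
Shares after redistribution: Chaudhri 83,513.89 → $83,500; Delacroix 107,375.00 → $107,400; Petrov 238,611.11 → $238,600.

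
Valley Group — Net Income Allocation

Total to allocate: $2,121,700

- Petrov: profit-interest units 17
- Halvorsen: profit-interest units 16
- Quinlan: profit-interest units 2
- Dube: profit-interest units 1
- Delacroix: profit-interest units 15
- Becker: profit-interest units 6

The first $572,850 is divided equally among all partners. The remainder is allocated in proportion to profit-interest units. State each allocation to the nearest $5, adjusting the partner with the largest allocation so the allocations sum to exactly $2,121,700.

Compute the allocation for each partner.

Petrov: $557,415 · Halvorsen: $530,240 · Quinlan: $149,820 · Dube: $122,650 · Delacroix: $503,065 · Becker: $258,510

Equal tier: $572,850 ÷ 6 = $95,475 apiece.
Remainder $1,548,850 by profit-interest units (total 57): Petrov 461,937.72 → $461,940; Halvorsen 434,764.91 → $434,765; Quinlan 54,345.61 → $54,345; Dube 27,172.81 → $27,175; Delacroix 407,592.11 → $407,590; Becker 163,036.84 → $163,035.
Totals: Petrov $95,475 + $461,940 = $557,415; Halvorsen $95,475 + $434,765 = $530,240; Quinlan $95,475 + $54,345 = $149,820; Dube $95,475 + $27,175 = $122,650; Delacroix $95,475 + $407,590 = $503,065; Becker $95,475 + $163,035 = $258,510.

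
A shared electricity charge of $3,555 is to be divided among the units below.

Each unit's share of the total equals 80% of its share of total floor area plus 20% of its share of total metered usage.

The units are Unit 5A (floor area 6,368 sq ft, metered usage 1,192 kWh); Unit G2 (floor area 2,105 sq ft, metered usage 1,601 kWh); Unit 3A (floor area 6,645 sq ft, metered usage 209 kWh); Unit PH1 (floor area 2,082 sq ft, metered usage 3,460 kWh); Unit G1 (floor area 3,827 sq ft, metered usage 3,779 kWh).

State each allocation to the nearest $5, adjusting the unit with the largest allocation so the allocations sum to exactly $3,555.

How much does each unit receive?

Unit 5A: $945 | Unit G2: $395 | Unit 3A: $915 | Unit PH1: $520 | Unit G1: $780

Floor area total 21,027; metered usage total 10,241.
Composite weights (80% floor area + 20% metered usage): Unit 5A 0.2656; Unit G2 0.1114; Unit 3A 0.2569; Unit PH1 0.1468; Unit G1 0.2194.
Pro-rata amounts: Unit 5A 944.06; Unit G2 395.86; Unit 3A 913.28; Unit PH1 521.82; Unit G1 779.98.
After rounding ($5): Unit 5A $945; Unit G2 $395; Unit 3A $915; Unit PH1 $520; Unit G1 $780. Sum = $3,555.
Sum already equals the total — no adjustment.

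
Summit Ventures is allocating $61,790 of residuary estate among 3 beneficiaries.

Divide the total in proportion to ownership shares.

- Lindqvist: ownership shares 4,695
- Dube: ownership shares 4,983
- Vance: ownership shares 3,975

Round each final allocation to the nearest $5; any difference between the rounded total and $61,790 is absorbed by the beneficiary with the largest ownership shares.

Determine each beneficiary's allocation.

Combined ownership shares = 4,695 + 4,983 + 3,975 = 13,653.
Pro-rata amounts: Lindqvist 21,248.37; Dube 22,551.79; Vance 17,989.84.
At nearest $5: Lindqvist $21,250; Dube $22,550; Vance $17,990. Sum = $61,790.
Rounded total matches; no reconciliation needed.

Lindqvist: $21,250 | Dube: $22,550 | Vance: $17,990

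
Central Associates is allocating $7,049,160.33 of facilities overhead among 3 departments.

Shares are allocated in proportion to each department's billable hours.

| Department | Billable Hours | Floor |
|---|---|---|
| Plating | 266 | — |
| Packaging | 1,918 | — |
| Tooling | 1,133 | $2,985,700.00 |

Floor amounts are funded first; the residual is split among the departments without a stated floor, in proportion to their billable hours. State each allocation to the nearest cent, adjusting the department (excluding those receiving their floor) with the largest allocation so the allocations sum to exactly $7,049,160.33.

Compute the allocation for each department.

Plating: $494,908.63 | Packaging: $3,568,551.70 | Tooling: $2,985,700.00

Minimums first: Tooling $2,985,700.00. Remaining pool $4,063,460.33.
Remaining pool split over remaining billable hours 2,184: Plating 494,908.6299 → $494,908.63; Packaging 3,568,551.7001 → $3,568,551.70.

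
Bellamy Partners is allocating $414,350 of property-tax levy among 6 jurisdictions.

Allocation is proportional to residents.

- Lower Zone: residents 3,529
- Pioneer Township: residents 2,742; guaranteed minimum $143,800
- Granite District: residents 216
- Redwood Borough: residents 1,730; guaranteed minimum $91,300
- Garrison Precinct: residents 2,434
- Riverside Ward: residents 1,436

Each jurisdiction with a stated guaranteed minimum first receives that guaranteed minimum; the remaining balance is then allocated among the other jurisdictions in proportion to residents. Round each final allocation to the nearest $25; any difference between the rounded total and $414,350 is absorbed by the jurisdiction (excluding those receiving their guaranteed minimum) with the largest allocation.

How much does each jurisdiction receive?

Lower Zone: $83,075 | Pioneer Township: $143,800 | Granite District: $5,075 | Redwood Borough: $91,300 | Garrison Precinct: $57,300 | Riverside Ward: $33,800

Guaranteed amounts: Pioneer Township $143,800; Redwood Borough $91,300. Balance $179,250.
Balance split over remaining residents 7,615: Lower Zone 83,069.37 → $83,075; Granite District 5,084.44 → $5,075; Garrison Precinct 57,294.09 → $57,300; Riverside Ward 33,802.10 → $33,800.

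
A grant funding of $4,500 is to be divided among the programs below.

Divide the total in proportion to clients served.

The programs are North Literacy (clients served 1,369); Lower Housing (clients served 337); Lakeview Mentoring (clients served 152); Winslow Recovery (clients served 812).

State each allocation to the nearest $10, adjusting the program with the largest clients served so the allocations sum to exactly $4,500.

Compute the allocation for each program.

Clients served total: 2,670.
Proportional shares: North Literacy 1,369/2,670 × $4,500 = 2,307.30; Lower Housing 337/2,670 × $4,500 = 567.98; Lakeview Mentoring 152/2,670 × $4,500 = 256.18; Winslow Recovery 812/2,670 × $4,500 = 1,368.54.
After rounding ($10): North Literacy $2,310; Lower Housing $570; Lakeview Mentoring $260; Winslow Recovery $1,370. Sum = $4,510.
Difference $4,500 − $4,510 = −$10 applied to largest clients served (North Literacy): North Literacy becomes $2,300.

North Literacy: $2,300 | Lower Housing: $570 | Lakeview Mentoring: $260 | Winslow Recovery: $1,370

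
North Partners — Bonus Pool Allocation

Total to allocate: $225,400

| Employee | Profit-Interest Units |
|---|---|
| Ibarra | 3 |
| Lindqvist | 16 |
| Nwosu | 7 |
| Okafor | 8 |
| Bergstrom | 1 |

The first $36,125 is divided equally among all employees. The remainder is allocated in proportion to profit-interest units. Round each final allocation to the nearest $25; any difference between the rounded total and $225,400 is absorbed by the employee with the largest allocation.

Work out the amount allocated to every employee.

$36,125 shared equally gives $7,225 per employee.
Remainder $189,275 by profit-interest units (total 35): Ibarra 16,223.57 → $16,225; Lindqvist 86,525.71 → $86,525; Nwosu 37,855.00 → $37,850; Okafor 43,262.86 → $43,275; Bergstrom 5,407.86 → $5,400.
Totals: Ibarra $7,225 + $16,225 = $23,450; Lindqvist $7,225 + $86,525 = $93,750; Nwosu $7,225 + $37,850 = $45,075; Okafor $7,225 + $43,275 = $50,500; Bergstrom $7,225 + $5,400 = $12,625.

Ibarra: $23,450; Lindqvist: $93,750; Nwosu: $45,075; Okafor: $50,500; Bergstrom: $12,625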